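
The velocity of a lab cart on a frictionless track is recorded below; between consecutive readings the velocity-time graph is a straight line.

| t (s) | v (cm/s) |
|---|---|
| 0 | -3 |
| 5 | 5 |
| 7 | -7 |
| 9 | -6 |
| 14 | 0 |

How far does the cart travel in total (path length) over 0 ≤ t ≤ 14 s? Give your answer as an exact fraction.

1075/24 cm

Distance (not displacement) is the total path length: add the absolute areas under v-t.
0–5 s: v = 0 at t = 1.875 s; triangle areas 2.8125 + 7.8125 = 10.625 cm
5–7 s: v = 0 at t = 35/6 s; triangle areas 25/12 + 49/12 = 37/6 cm
7–9 s: |½(-7 + -6)(2)| = 13 cm
9–14 s: |½(-6 + 0)(5)| = 15 cm
Total distance = 1075/24 cm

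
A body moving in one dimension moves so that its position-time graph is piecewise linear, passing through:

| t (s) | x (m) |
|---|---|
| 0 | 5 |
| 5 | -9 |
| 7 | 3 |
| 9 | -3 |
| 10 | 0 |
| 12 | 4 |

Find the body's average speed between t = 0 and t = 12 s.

3.25 m/s

Average speed = (total path length)/(elapsed time); on a piecewise-linear x-t graph the path length is Σ|Δx|.
0–5 s: |Δx| = |-9 − 5| = 14 m
5–7 s: |Δx| = |3 − -9| = 12 m
7–9 s: |Δx| = |-3 − 3| = 6 m
9–10 s: |Δx| = |0 − -3| = 3 m
10–12 s: |Δx| = |4 − 0| = 4 m
Total path = 39 m; average speed = 39/12 = 3.25 m/s.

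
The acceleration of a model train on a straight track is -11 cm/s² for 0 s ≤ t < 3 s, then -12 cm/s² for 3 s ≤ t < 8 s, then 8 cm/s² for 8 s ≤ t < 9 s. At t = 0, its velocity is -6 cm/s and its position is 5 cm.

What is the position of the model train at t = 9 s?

On each constant-a segment, Δv = aΔt and Δx = v₀Δt + ½aΔt²; chain segment to segment.
0–3 s: v starts -6 cm/s; Δx = -6·3 + ½·-11·3² = -67.5 cm; v ends -39 cm/s.
3–8 s: v starts -39 cm/s; Δx = -39·5 + ½·-12·5² = -345 cm; v ends -99 cm/s.
8–9 s: v starts -99 cm/s; Δx = -99·1 + ½·8·1² = -95 cm; v ends -91 cm/s.
x(9) = 5 + Σ Δx = -502.5 cm.

-502.5 cm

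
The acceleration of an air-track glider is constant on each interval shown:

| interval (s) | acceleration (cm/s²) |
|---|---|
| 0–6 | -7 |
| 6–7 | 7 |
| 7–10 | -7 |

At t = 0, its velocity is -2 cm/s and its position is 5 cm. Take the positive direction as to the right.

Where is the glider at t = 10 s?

-316 cm

On each constant-a segment, Δv = aΔt and Δx = v₀Δt + ½aΔt²; chain segment to segment.
0–6 s: v starts -2 cm/s; Δx = -2·6 + ½·-7·6² = -138 cm; v ends -44 cm/s.
6–7 s: v starts -44 cm/s; Δx = -44·1 + ½·7·1² = -40.5 cm; v ends -37 cm/s.
7–10 s: v starts -37 cm/s; Δx = -37·3 + ½·-7·3² = -142.5 cm; v ends -58 cm/s.
x(10) = 5 + Σ Δx = -316 cm.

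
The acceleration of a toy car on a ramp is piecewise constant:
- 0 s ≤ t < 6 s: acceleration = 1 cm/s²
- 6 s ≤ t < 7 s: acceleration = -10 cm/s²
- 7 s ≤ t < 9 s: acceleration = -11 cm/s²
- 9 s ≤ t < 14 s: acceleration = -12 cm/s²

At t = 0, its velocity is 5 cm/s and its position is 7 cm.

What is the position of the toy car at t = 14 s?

On each constant-a segment, Δv = aΔt and Δx = v₀Δt + ½aΔt²; chain segment to segment.
0–6 s: v starts 5 cm/s; Δx = 5·6 + ½·1·6² = 48 cm; v ends 11 cm/s.
6–7 s: v starts 11 cm/s; Δx = 11·1 + ½·-10·1² = 6 cm; v ends 1 cm/s.
7–9 s: v starts 1 cm/s; Δx = 1·2 + ½·-11·2² = -20 cm; v ends -21 cm/s.
9–14 s: v starts -21 cm/s; Δx = -21·5 + ½·-12·5² = -255 cm; v ends -81 cm/s.
x(14) = 7 + Σ Δx = -214 cm.

-214 cm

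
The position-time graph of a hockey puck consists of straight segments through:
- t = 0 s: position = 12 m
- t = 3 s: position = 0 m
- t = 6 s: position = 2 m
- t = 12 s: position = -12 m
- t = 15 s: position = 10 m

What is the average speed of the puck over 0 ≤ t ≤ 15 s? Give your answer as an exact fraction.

10/3 m/s

Average speed = (total path length)/(elapsed time); on a piecewise-linear x-t graph the path length is Σ|Δx|.
0–3 s: |Δx| = |0 − 12| = 12 m
3–6 s: |Δx| = |2 − 0| = 2 m
6–12 s: |Δx| = |-12 − 2| = 14 m
12–15 s: |Δx| = |10 − -12| = 22 m
Total path = 50 m; average speed = 50/15 = 10/3 m/s.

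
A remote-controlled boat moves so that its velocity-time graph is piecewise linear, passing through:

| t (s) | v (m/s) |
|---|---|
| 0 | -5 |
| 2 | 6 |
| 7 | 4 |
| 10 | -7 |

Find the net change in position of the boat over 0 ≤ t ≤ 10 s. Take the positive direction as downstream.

Displacement is the signed area under the v-t curve.
0–2 s: ½(-5 + 6)(2) = 1 m
2–7 s: ½(6 + 4)(5) = 25 m
7–10 s: ½(4 + -7)(3) = -4.5 m
Net displacement = 21.5 m

21.5 m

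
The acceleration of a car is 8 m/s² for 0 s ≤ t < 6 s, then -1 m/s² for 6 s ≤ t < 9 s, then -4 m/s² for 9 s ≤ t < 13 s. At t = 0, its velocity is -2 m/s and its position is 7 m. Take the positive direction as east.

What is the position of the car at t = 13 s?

On each constant-a segment, Δv = aΔt and Δx = v₀Δt + ½aΔt²; chain segment to segment.
0–6 s: v starts -2 m/s; Δx = -2·6 + ½·8·6² = 132 m; v ends 46 m/s.
6–9 s: v starts 46 m/s; Δx = 46·3 + ½·-1·3² = 133.5 m; v ends 43 m/s.
9–13 s: v starts 43 m/s; Δx = 43·4 + ½·-4·4² = 140 m; v ends 27 m/s.
x(13) = 7 + Σ Δx = 412.5 m.

412.5 m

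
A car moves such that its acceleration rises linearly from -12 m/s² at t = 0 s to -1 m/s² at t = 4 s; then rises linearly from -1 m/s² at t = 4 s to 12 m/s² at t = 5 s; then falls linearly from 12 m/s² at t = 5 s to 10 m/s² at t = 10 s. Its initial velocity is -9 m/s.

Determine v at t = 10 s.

25.5 m/s

Δv equals the area under the a-t graph; then v = v₀ + Δv.
0–4 s: ½(-12 + -1)(4) = -26 m/s
4–5 s: ½(-1 + 12)(1) = 5.5 m/s
5–10 s: ½(12 + 10)(5) = 55 m/s
Δv = 34.5 m/s, so v(10) = -9 + (34.5) = 25.5 m/s.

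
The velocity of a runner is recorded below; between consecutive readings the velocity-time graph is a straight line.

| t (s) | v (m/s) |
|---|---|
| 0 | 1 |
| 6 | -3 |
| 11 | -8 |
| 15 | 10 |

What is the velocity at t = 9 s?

-6 m/s

On 6–11 s the graph is linear from -3 to -8 m/s: v(9) = -3 + (-8 − -3)·(9 − 6)/(11 − 6) = -6 m/s.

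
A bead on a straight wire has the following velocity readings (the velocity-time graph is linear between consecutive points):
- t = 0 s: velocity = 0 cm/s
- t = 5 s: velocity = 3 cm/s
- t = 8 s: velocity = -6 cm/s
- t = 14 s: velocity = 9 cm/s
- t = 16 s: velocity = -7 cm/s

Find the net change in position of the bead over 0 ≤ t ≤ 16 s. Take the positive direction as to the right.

Displacement is the signed area under the v-t curve.
0–5 s: ½(0 + 3)(5) = 7.5 cm
5–8 s: ½(3 + -6)(3) = -4.5 cm
8–14 s: ½(-6 + 9)(6) = 9 cm
14–16 s: ½(9 + -7)(2) = 2 cm
Net displacement = 14 cm

14 cm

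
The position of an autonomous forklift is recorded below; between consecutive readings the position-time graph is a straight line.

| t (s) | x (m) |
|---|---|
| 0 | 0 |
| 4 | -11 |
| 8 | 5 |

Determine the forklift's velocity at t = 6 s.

Velocity is the slope of the x-t graph on 4–8 s: (5 − -11)/(8 − 4) = 4 m/s.

4 m/s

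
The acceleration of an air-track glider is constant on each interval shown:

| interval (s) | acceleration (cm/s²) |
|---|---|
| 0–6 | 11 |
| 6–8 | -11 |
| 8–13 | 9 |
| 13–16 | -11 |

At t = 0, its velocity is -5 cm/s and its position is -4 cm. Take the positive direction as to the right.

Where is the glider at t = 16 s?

774 cm

On each constant-a segment, Δv = aΔt and Δx = v₀Δt + ½aΔt²; chain segment to segment.
0–6 s: v starts -5 cm/s; Δx = -5·6 + ½·11·6² = 168 cm; v ends 61 cm/s.
6–8 s: v starts 61 cm/s; Δx = 61·2 + ½·-11·2² = 100 cm; v ends 39 cm/s.
8–13 s: v starts 39 cm/s; Δx = 39·5 + ½·9·5² = 307.5 cm; v ends 84 cm/s.
13–16 s: v starts 84 cm/s; Δx = 84·3 + ½·-11·3² = 202.5 cm; v ends 51 cm/s.
x(16) = -4 + Σ Δx = 774 cm.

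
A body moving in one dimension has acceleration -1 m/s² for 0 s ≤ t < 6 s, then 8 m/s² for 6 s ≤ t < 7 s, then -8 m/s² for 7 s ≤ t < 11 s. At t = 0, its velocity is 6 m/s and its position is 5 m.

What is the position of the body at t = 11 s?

On each constant-a segment, Δv = aΔt and Δx = v₀Δt + ½aΔt²; chain segment to segment.
0–6 s: v starts 6 m/s; Δx = 6·6 + ½·-1·6² = 18 m; v ends 0 m/s.
6–7 s: v starts 0 m/s; Δx = 0·1 + ½·8·1² = 4 m; v ends 8 m/s.
7–11 s: v starts 8 m/s; Δx = 8·4 + ½·-8·4² = -32 m; v ends -24 m/s.
x(11) = 5 + Σ Δx = -5 m.

-5 m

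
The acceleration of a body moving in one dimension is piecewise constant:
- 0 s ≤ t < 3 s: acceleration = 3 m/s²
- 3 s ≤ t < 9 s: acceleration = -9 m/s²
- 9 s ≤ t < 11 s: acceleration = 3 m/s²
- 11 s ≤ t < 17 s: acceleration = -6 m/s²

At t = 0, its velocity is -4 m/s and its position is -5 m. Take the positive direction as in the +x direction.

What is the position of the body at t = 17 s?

-593.5 m

On each constant-a segment, Δv = aΔt and Δx = v₀Δt + ½aΔt²; chain segment to segment.
0–3 s: v starts -4 m/s; Δx = -4·3 + ½·3·3² = 1.5 m; v ends 5 m/s.
3–9 s: v starts 5 m/s; Δx = 5·6 + ½·-9·6² = -132 m; v ends -49 m/s.
9–11 s: v starts -49 m/s; Δx = -49·2 + ½·3·2² = -92 m; v ends -43 m/s.
11–17 s: v starts -43 m/s; Δx = -43·6 + ½·-6·6² = -366 m; v ends -79 m/s.
x(17) = -5 + Σ Δx = -593.5 m.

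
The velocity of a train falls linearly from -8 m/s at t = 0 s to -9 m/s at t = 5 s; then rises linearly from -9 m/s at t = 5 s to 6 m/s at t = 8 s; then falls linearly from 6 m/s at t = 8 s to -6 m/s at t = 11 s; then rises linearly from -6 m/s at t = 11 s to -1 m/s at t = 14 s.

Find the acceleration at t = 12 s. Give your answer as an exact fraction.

5/3 m/s²

Acceleration is the slope of the v-t graph on 11–14 s: (-1 − -6)/(14 − 11) = 5/3 m/s².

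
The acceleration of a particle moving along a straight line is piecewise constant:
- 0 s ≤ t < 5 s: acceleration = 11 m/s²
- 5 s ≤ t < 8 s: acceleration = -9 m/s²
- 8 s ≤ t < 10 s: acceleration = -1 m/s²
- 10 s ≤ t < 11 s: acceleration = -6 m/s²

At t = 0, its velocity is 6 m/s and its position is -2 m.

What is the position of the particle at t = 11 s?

403 m

On each constant-a segment, Δv = aΔt and Δx = v₀Δt + ½aΔt²; chain segment to segment.
0–5 s: v starts 6 m/s; Δx = 6·5 + ½·11·5² = 167.5 m; v ends 61 m/s.
5–8 s: v starts 61 m/s; Δx = 61·3 + ½·-9·3² = 142.5 m; v ends 34 m/s.
8–10 s: v starts 34 m/s; Δx = 34·2 + ½·-1·2² = 66 m; v ends 32 m/s.
10–11 s: v starts 32 m/s; Δx = 32·1 + ½·-6·1² = 29 m; v ends 26 m/s.
x(11) = -2 + Σ Δx = 403 m.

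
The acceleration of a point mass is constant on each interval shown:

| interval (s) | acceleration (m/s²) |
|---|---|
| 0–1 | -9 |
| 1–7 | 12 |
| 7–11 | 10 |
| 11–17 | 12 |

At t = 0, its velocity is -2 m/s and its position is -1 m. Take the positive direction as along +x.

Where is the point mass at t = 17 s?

1288.5 m

On each constant-a segment, Δv = aΔt and Δx = v₀Δt + ½aΔt²; chain segment to segment.
0–1 s: v starts -2 m/s; Δx = -2·1 + ½·-9·1² = -6.5 m; v ends -11 m/s.
1–7 s: v starts -11 m/s; Δx = -11·6 + ½·12·6² = 150 m; v ends 61 m/s.
7–11 s: v starts 61 m/s; Δx = 61·4 + ½·10·4² = 324 m; v ends 101 m/s.
11–17 s: v starts 101 m/s; Δx = 101·6 + ½·12·6² = 822 m; v ends 173 m/s.
x(17) = -1 + Σ Δx = 1288.5 m.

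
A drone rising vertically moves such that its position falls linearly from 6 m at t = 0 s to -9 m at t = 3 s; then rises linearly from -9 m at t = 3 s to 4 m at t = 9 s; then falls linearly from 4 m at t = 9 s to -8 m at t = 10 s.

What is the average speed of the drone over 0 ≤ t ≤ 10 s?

Average speed = (total path length)/(elapsed time); on a piecewise-linear x-t graph the path length is Σ|Δx|.
0–3 s: |Δx| = |-9 − 6| = 15 m
3–9 s: |Δx| = |4 − -9| = 13 m
9–10 s: |Δx| = |-8 − 4| = 12 m
Total path = 40 m; average speed = 40/10 = 4 m/s.

4 m/s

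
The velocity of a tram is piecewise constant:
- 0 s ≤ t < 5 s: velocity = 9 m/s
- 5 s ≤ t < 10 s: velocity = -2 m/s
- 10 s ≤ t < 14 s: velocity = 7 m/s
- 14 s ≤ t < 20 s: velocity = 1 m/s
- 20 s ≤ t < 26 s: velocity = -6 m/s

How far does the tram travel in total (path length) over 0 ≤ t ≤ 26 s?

Total distance travelled is ∫|v| dt — sum the magnitudes of each area piece.
0–5 s: |9| × 5 = 45 m
5–10 s: |-2| × 5 = 10 m
10–14 s: |7| × 4 = 28 m
14–20 s: |1| × 6 = 6 m
20–26 s: |-6| × 6 = 36 m
Total distance = 125 m

125 m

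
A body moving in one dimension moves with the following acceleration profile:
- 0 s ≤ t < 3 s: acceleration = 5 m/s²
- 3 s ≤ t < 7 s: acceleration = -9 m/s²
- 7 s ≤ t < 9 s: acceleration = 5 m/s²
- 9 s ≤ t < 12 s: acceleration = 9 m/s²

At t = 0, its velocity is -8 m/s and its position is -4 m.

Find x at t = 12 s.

-114 m

On each constant-a segment, Δv = aΔt and Δx = v₀Δt + ½aΔt²; chain segment to segment.
0–3 s: v starts -8 m/s; Δx = -8·3 + ½·5·3² = -1.5 m; v ends 7 m/s.
3–7 s: v starts 7 m/s; Δx = 7·4 + ½·-9·4² = -44 m; v ends -29 m/s.
7–9 s: v starts -29 m/s; Δx = -29·2 + ½·5·2² = -48 m; v ends -19 m/s.
9–12 s: v starts -19 m/s; Δx = -19·3 + ½·9·3² = -16.5 m; v ends 8 m/s.
x(12) = -4 + Σ Δx = -114 m.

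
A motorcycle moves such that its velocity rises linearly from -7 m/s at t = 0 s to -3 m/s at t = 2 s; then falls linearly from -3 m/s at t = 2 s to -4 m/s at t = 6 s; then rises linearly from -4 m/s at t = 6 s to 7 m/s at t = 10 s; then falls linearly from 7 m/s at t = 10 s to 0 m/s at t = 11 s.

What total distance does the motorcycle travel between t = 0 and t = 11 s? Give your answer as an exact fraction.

Total distance travelled is ∫|v| dt — sum the magnitudes of each area piece.
0–2 s: |½(-7 + -3)(2)| = 10 m
2–6 s: |½(-3 + -4)(4)| = 14 m
6–10 s: v = 0 at t = 82/11 s; triangle areas 32/11 + 98/11 = 130/11 m
10–11 s: |½(7 + 0)(1)| = 3.5 m
Total distance = 865/22 m

865/22 m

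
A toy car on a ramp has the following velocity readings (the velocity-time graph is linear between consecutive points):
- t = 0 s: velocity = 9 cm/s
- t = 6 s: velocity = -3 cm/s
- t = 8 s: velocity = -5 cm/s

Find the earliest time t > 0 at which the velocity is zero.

t = 4.5 s

v changes sign on 0–6 s (from 9 to -3); the graph is linear there, so v = 0 at t = 0 + (-9)·(6 − 0)/(-3 − 9) = 4.5 s.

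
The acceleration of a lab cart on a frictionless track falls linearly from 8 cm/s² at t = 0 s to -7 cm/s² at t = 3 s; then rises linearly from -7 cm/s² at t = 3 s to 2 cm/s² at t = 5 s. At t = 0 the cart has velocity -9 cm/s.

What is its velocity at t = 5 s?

-12.5 cm/s

Δv equals the area under the a-t graph; then v = v₀ + Δv.
0–3 s: ½(8 + -7)(3) = 1.5 cm/s
3–5 s: ½(-7 + 2)(2) = -5 cm/s
Δv = -3.5 cm/s, so v(5) = -9 + (-3.5) = -12.5 cm/s.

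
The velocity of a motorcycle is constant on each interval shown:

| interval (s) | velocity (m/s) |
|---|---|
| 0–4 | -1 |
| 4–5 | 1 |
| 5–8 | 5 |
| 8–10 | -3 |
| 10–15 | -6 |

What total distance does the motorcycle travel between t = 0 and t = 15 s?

Total distance travelled is ∫|v| dt — sum the magnitudes of each area piece.
0–4 s: |-1| × 4 = 4 m
4–5 s: |1| × 1 = 1 m
5–8 s: |5| × 3 = 15 m
8–10 s: |-3| × 2 = 6 m
10–15 s: |-6| × 5 = 30 m
Total distance = 56 m

56 m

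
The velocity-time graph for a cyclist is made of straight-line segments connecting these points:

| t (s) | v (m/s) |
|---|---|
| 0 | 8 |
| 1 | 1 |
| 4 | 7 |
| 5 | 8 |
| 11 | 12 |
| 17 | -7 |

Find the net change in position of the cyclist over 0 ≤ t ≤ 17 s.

99 m

Net displacement equals the area under the velocity-time graph (areas below the axis count negative).
0–1 s: ½(8 + 1)(1) = 4.5 m
1–4 s: ½(1 + 7)(3) = 12 m
4–5 s: ½(7 + 8)(1) = 7.5 m
5–11 s: ½(8 + 12)(6) = 60 m
11–17 s: ½(12 + -7)(6) = 15 m
Net displacement = 99 m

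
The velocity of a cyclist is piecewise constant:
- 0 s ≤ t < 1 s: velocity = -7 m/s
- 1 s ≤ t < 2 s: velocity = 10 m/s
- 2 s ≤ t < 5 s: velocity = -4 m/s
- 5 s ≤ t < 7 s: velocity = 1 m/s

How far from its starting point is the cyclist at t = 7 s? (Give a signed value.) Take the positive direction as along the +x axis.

Displacement is the signed area under the v-t curve.
0–1 s: -7 × 1 = -7 m
1–2 s: 10 × 1 = 10 m
2–5 s: -4 × 3 = -12 m
5–7 s: 1 × 2 = 2 m
Net displacement = -7 m

-7 m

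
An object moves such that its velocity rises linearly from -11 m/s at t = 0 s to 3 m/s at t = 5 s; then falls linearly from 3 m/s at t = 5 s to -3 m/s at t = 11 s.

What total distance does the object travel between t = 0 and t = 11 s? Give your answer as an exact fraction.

451/14 m

Distance (not displacement) is the total path length: add the absolute areas under v-t.
0–5 s: v = 0 at t = 55/14 s; triangle areas 605/28 + 45/28 = 325/14 m
5–11 s: v = 0 at t = 8 s; triangle areas 4.5 + 4.5 = 9 m
Total distance = 451/14 m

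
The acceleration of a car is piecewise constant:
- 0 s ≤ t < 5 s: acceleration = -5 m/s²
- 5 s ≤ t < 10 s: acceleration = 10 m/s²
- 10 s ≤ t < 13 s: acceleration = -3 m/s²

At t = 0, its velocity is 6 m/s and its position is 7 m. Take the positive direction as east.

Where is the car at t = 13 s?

On each constant-a segment, Δv = aΔt and Δx = v₀Δt + ½aΔt²; chain segment to segment.
0–5 s: v starts 6 m/s; Δx = 6·5 + ½·-5·5² = -32.5 m; v ends -19 m/s.
5–10 s: v starts -19 m/s; Δx = -19·5 + ½·10·5² = 30 m; v ends 31 m/s.
10–13 s: v starts 31 m/s; Δx = 31·3 + ½·-3·3² = 79.5 m; v ends 22 m/s.
x(13) = 7 + Σ Δx = 84 m.

84 m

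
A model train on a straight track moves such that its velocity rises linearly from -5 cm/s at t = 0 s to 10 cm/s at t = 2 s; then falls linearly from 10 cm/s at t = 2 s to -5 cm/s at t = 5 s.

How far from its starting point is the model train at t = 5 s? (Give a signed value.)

Displacement is the signed area under the v-t curve.
0–2 s: ½(-5 + 10)(2) = 5 cm
2–5 s: ½(10 + -5)(3) = 7.5 cm
Net displacement = 12.5 cm

12.5 cm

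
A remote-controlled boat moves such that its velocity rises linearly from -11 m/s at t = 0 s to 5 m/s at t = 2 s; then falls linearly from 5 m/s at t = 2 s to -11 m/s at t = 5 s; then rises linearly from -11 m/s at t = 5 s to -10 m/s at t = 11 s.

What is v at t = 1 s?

On 0–2 s the graph is linear from -11 to 5 m/s: v(1) = -11 + (5 − -11)·(1 − 0)/(2 − 0) = -3 m/s.

-3 m/s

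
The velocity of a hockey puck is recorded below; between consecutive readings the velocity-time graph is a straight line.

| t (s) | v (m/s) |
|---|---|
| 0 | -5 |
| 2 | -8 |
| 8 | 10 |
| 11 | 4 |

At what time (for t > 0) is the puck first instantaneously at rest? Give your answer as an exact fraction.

t = 14/3 s

v changes sign on 2–8 s (from -8 to 10); the graph is linear there, so v = 0 at t = 2 + (8)·(8 − 2)/(10 − -8) = 14/3 s.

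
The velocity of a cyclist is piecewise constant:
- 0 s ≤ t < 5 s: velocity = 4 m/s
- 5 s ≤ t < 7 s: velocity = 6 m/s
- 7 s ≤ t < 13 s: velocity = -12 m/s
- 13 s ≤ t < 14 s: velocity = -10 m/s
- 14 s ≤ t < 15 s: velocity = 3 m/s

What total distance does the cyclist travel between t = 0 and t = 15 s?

Distance (not displacement) is the total path length: add the absolute areas under v-t.
0–5 s: |4| × 5 = 20 m
5–7 s: |6| × 2 = 12 m
7–13 s: |-12| × 6 = 72 m
13–14 s: |-10| × 1 = 10 m
14–15 s: |3| × 1 = 3 m
Total distance = 117 m

117 m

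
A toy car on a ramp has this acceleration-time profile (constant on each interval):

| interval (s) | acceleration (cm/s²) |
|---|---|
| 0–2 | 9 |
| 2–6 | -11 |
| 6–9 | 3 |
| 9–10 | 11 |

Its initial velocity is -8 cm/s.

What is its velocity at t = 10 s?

Δv equals the area under the a-t graph; then v = v₀ + Δv.
0–2 s: 9 × 2 = 18 cm/s
2–6 s: -11 × 4 = -44 cm/s
6–9 s: 3 × 3 = 9 cm/s
9–10 s: 11 × 1 = 11 cm/s
Δv = -6 cm/s, so v(10) = -8 + (-6) = -14 cm/s.

-14 cm/s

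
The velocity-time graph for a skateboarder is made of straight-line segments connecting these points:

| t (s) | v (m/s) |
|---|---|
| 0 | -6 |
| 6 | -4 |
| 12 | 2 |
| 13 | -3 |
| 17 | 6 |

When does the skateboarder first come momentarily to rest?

t = 10 s

v changes sign on 6–12 s (from -4 to 2); the graph is linear there, so v = 0 at t = 6 + (4)·(12 − 6)/(2 − -4) = 10 s.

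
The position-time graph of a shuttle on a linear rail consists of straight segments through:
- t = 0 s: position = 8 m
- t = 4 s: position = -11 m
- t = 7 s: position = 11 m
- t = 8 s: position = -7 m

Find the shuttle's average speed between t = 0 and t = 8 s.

7.375 m/s

Average speed = (total path length)/(elapsed time); on a piecewise-linear x-t graph the path length is Σ|Δx|.
0–4 s: |Δx| = |-11 − 8| = 19 m
4–7 s: |Δx| = |11 − -11| = 22 m
7–8 s: |Δx| = |-7 − 11| = 18 m
Total path = 59 m; average speed = 59/8 = 7.375 m/s.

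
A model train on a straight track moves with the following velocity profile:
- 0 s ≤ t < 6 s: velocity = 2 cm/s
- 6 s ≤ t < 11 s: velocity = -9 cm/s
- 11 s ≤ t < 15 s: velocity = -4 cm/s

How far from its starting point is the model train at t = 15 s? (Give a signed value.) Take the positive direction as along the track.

-49 cm

Net displacement equals the area under the velocity-time graph (areas below the axis count negative).
0–6 s: 2 × 6 = 12 cm
6–11 s: -9 × 5 = -45 cm
11–15 s: -4 × 4 = -16 cm
Net displacement = -49 cm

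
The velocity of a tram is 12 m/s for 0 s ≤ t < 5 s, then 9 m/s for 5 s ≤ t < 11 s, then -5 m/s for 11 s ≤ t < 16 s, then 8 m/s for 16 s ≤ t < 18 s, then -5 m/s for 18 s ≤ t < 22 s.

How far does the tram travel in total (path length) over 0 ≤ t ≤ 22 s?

175 m

Total distance travelled is ∫|v| dt — sum the magnitudes of each area piece.
0–5 s: |12| × 5 = 60 m
5–11 s: |9| × 6 = 54 m
11–16 s: |-5| × 5 = 25 m
16–18 s: |8| × 2 = 16 m
18–22 s: |-5| × 4 = 20 m
Total distance = 175 m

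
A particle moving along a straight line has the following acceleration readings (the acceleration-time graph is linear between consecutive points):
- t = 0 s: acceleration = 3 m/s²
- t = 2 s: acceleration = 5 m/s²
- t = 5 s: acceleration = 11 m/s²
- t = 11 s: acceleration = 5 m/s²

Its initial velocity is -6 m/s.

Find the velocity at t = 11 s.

Δv equals the area under the a-t graph; then v = v₀ + Δv.
0–2 s: ½(3 + 5)(2) = 8 m/s
2–5 s: ½(5 + 11)(3) = 24 m/s
5–11 s: ½(11 + 5)(6) = 48 m/s
Δv = 80 m/s, so v(11) = -6 + (80) = 74 m/s.

74 m/s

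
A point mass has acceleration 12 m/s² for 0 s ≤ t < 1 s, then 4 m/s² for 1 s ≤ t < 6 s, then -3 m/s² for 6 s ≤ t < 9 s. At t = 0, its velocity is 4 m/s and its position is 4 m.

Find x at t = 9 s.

On each constant-a segment, Δv = aΔt and Δx = v₀Δt + ½aΔt²; chain segment to segment.
0–1 s: v starts 4 m/s; Δx = 4·1 + ½·12·1² = 10 m; v ends 16 m/s.
1–6 s: v starts 16 m/s; Δx = 16·5 + ½·4·5² = 130 m; v ends 36 m/s.
6–9 s: v starts 36 m/s; Δx = 36·3 + ½·-3·3² = 94.5 m; v ends 27 m/s.
x(9) = 4 + Σ Δx = 238.5 m.

238.5 m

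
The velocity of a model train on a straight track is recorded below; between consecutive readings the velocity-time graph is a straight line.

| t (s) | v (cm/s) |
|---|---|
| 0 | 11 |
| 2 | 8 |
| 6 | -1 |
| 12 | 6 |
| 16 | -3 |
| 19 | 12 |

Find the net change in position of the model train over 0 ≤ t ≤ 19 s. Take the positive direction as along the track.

Net displacement equals the area under the velocity-time graph (areas below the axis count negative).
0–2 s: ½(11 + 8)(2) = 19 cm
2–6 s: ½(8 + -1)(4) = 14 cm
6–12 s: ½(-1 + 6)(6) = 15 cm
12–16 s: ½(6 + -3)(4) = 6 cm
16–19 s: ½(-3 + 12)(3) = 13.5 cm
Net displacement = 67.5 cm

67.5 cm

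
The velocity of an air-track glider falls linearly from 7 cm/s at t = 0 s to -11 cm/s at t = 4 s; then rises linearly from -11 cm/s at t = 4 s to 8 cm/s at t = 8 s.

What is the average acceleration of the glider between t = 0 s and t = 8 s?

0.125 cm/s²

Average acceleration = Δv/Δt = (8 − 7)/(8 − 0) = 0.125 cm/s².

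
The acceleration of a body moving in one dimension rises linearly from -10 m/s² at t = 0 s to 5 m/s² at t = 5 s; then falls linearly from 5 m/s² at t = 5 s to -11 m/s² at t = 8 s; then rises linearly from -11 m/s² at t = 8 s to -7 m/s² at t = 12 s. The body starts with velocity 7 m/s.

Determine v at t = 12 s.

Δv equals the area under the a-t graph; then v = v₀ + Δv.
0–5 s: ½(-10 + 5)(5) = -12.5 m/s
5–8 s: ½(5 + -11)(3) = -9 m/s
8–12 s: ½(-11 + -7)(4) = -36 m/s
Δv = -57.5 m/s, so v(12) = 7 + (-57.5) = -50.5 m/s.

-50.5 m/s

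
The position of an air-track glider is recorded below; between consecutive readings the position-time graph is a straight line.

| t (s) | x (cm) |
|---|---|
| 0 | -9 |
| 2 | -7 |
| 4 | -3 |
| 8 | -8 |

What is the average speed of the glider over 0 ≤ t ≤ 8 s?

1.375 cm/s

Average speed = (total path length)/(elapsed time); on a piecewise-linear x-t graph the path length is Σ|Δx|.
0–2 s: |Δx| = |-7 − -9| = 2 cm
2–4 s: |Δx| = |-3 − -7| = 4 cm
4–8 s: |Δx| = |-8 − -3| = 5 cm
Total path = 11 cm; average speed = 11/8 = 1.375 cm/s.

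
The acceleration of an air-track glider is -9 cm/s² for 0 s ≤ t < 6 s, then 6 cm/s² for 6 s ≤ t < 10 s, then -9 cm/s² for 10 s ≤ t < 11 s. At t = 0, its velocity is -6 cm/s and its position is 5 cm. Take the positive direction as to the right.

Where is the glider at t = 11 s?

On each constant-a segment, Δv = aΔt and Δx = v₀Δt + ½aΔt²; chain segment to segment.
0–6 s: v starts -6 cm/s; Δx = -6·6 + ½·-9·6² = -198 cm; v ends -60 cm/s.
6–10 s: v starts -60 cm/s; Δx = -60·4 + ½·6·4² = -192 cm; v ends -36 cm/s.
10–11 s: v starts -36 cm/s; Δx = -36·1 + ½·-9·1² = -40.5 cm; v ends -45 cm/s.
x(11) = 5 + Σ Δx = -425.5 cm.

-425.5 cm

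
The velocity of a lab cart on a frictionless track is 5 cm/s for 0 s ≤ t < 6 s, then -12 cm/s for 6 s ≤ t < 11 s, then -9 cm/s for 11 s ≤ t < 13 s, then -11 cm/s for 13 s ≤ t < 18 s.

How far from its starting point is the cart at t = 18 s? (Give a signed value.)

-103 cm

Displacement is the signed area under the v-t curve.
0–6 s: 5 × 6 = 30 cm
6–11 s: -12 × 5 = -60 cm
11–13 s: -9 × 2 = -18 cm
13–18 s: -11 × 5 = -55 cm
Net displacement = -103 cm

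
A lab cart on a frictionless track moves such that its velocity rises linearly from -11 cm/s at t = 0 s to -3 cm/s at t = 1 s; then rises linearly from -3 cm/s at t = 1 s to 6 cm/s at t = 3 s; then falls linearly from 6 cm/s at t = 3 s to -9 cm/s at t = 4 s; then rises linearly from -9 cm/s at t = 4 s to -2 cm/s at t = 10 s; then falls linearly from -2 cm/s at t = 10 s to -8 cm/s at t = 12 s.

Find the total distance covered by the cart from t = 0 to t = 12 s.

Total distance travelled is ∫|v| dt — sum the magnitudes of each area piece.
0–1 s: |½(-11 + -3)(1)| = 7 cm
1–3 s: v = 0 at t = 5/3 s; triangle areas 1 + 4 = 5 cm
3–4 s: v = 0 at t = 3.4 s; triangle areas 1.2 + 2.7 = 3.9 cm
4–10 s: |½(-9 + -2)(6)| = 33 cm
10–12 s: |½(-2 + -8)(2)| = 10 cm
Total distance = 58.9 cm

58.9 cm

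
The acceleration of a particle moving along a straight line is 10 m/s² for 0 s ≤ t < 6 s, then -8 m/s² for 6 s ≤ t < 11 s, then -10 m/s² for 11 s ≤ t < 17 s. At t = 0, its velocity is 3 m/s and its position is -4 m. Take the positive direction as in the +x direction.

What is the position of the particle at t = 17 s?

367 m

On each constant-a segment, Δv = aΔt and Δx = v₀Δt + ½aΔt²; chain segment to segment.
0–6 s: v starts 3 m/s; Δx = 3·6 + ½·10·6² = 198 m; v ends 63 m/s.
6–11 s: v starts 63 m/s; Δx = 63·5 + ½·-8·5² = 215 m; v ends 23 m/s.
11–17 s: v starts 23 m/s; Δx = 23·6 + ½·-10·6² = -42 m; v ends -37 m/s.
x(17) = -4 + Σ Δx = 367 m.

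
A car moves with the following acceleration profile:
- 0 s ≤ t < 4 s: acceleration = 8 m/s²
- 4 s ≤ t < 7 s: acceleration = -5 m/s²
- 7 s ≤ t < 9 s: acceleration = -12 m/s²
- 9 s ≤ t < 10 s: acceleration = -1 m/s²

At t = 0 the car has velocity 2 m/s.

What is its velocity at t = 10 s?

-6 m/s

Δv equals the area under the a-t graph; then v = v₀ + Δv.
0–4 s: 8 × 4 = 32 m/s
4–7 s: -5 × 3 = -15 m/s
7–9 s: -12 × 2 = -24 m/s
9–10 s: -1 × 1 = -1 m/s
Δv = -8 m/s, so v(10) = 2 + (-8) = -6 m/s.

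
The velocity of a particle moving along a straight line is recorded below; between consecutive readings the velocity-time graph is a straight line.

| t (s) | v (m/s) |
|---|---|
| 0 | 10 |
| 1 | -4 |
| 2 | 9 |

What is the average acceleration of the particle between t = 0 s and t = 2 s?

Average acceleration = Δv/Δt = (9 − 10)/(2 − 0) = -0.5 m/s².

-0.5 m/s²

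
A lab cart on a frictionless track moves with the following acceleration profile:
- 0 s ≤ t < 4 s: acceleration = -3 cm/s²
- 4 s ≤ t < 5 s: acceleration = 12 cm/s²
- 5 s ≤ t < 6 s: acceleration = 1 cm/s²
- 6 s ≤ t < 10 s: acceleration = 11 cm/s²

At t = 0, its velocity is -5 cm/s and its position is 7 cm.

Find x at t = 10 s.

On each constant-a segment, Δv = aΔt and Δx = v₀Δt + ½aΔt²; chain segment to segment.
0–4 s: v starts -5 cm/s; Δx = -5·4 + ½·-3·4² = -44 cm; v ends -17 cm/s.
4–5 s: v starts -17 cm/s; Δx = -17·1 + ½·12·1² = -11 cm; v ends -5 cm/s.
5–6 s: v starts -5 cm/s; Δx = -5·1 + ½·1·1² = -4.5 cm; v ends -4 cm/s.
6–10 s: v starts -4 cm/s; Δx = -4·4 + ½·11·4² = 72 cm; v ends 40 cm/s.
x(10) = 7 + Σ Δx = 19.5 cm.

19.5 cm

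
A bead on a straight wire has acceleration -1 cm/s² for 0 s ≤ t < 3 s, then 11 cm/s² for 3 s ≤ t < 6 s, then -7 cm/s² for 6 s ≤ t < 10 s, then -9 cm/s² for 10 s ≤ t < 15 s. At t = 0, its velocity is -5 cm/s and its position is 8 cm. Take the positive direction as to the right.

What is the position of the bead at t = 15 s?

-69.5 cm

On each constant-a segment, Δv = aΔt and Δx = v₀Δt + ½aΔt²; chain segment to segment.
0–3 s: v starts -5 cm/s; Δx = -5·3 + ½·-1·3² = -19.5 cm; v ends -8 cm/s.
3–6 s: v starts -8 cm/s; Δx = -8·3 + ½·11·3² = 25.5 cm; v ends 25 cm/s.
6–10 s: v starts 25 cm/s; Δx = 25·4 + ½·-7·4² = 44 cm; v ends -3 cm/s.
10–15 s: v starts -3 cm/s; Δx = -3·5 + ½·-9·5² = -127.5 cm; v ends -48 cm/s.
x(15) = 8 + Σ Δx = -69.5 cm.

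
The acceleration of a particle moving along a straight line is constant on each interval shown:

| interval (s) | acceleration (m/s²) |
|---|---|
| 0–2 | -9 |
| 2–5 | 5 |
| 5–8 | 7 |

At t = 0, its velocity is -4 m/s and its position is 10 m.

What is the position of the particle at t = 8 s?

On each constant-a segment, Δv = aΔt and Δx = v₀Δt + ½aΔt²; chain segment to segment.
0–2 s: v starts -4 m/s; Δx = -4·2 + ½·-9·2² = -26 m; v ends -22 m/s.
2–5 s: v starts -22 m/s; Δx = -22·3 + ½·5·3² = -43.5 m; v ends -7 m/s.
5–8 s: v starts -7 m/s; Δx = -7·3 + ½·7·3² = 10.5 m; v ends 14 m/s.
x(8) = 10 + Σ Δx = -49 m.

-49 m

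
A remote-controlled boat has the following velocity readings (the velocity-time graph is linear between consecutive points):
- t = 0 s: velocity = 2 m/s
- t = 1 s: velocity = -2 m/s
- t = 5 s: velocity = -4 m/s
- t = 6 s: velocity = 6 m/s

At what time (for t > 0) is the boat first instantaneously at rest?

t = 0.5 s

v changes sign on 0–1 s (from 2 to -2); the graph is linear there, so v = 0 at t = 0 + (-2)·(1 − 0)/(-2 − 2) = 0.5 s.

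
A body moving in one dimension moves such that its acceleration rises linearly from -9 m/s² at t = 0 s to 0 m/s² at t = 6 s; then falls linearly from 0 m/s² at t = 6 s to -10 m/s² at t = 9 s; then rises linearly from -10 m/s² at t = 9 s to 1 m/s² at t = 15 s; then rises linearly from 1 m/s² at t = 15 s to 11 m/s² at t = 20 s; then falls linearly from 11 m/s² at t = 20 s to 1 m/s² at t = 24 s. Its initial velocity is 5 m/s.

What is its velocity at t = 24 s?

-10 m/s

Δv equals the area under the a-t graph; then v = v₀ + Δv.
0–6 s: ½(-9 + 0)(6) = -27 m/s
6–9 s: ½(0 + -10)(3) = -15 m/s
9–15 s: ½(-10 + 1)(6) = -27 m/s
15–20 s: ½(1 + 11)(5) = 30 m/s
20–24 s: ½(11 + 1)(4) = 24 m/s
Δv = -15 m/s, so v(24) = 5 + (-15) = -10 m/s.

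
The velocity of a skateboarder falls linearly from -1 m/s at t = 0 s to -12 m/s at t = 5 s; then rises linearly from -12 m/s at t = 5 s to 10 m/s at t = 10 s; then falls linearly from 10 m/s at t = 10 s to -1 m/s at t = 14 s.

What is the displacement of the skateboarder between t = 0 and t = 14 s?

-19.5 m

Net displacement equals the area under the velocity-time graph (areas below the axis count negative).
0–5 s: ½(-1 + -12)(5) = -32.5 m
5–10 s: ½(-12 + 10)(5) = -5 m
10–14 s: ½(10 + -1)(4) = 18 m
Net displacement = -19.5 m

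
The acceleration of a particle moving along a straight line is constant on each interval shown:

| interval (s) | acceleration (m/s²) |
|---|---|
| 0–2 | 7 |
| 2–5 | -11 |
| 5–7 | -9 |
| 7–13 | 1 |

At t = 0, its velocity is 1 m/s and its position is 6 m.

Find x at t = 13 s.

On each constant-a segment, Δv = aΔt and Δx = v₀Δt + ½aΔt²; chain segment to segment.
0–2 s: v starts 1 m/s; Δx = 1·2 + ½·7·2² = 16 m; v ends 15 m/s.
2–5 s: v starts 15 m/s; Δx = 15·3 + ½·-11·3² = -4.5 m; v ends -18 m/s.
5–7 s: v starts -18 m/s; Δx = -18·2 + ½·-9·2² = -54 m; v ends -36 m/s.
7–13 s: v starts -36 m/s; Δx = -36·6 + ½·1·6² = -198 m; v ends -30 m/s.
x(13) = 6 + Σ Δx = -234.5 m.

-234.5 m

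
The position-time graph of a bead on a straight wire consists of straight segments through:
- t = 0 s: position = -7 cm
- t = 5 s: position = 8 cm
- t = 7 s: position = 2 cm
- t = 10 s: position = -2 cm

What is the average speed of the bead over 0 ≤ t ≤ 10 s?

2.5 cm/s

Average speed = (total path length)/(elapsed time); on a piecewise-linear x-t graph the path length is Σ|Δx|.
0–5 s: |Δx| = |8 − -7| = 15 cm
5–7 s: |Δx| = |2 − 8| = 6 cm
7–10 s: |Δx| = |-2 − 2| = 4 cm
Total path = 25 cm; average speed = 25/10 = 2.5 cm/s.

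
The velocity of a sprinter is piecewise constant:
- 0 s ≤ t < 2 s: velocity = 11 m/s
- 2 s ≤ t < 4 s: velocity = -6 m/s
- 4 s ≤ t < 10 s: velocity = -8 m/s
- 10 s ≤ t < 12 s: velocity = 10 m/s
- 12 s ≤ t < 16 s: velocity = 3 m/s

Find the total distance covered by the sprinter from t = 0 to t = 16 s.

114 m

Total distance travelled is ∫|v| dt — sum the magnitudes of each area piece.
0–2 s: |11| × 2 = 22 m
2–4 s: |-6| × 2 = 12 m
4–10 s: |-8| × 6 = 48 m
10–12 s: |10| × 2 = 20 m
12–16 s: |3| × 4 = 12 m
Total distance = 114 m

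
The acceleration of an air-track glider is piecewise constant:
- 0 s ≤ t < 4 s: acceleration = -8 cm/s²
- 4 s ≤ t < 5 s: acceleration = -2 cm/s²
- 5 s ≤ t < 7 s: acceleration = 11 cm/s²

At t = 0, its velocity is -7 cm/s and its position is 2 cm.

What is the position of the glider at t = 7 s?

On each constant-a segment, Δv = aΔt and Δx = v₀Δt + ½aΔt²; chain segment to segment.
0–4 s: v starts -7 cm/s; Δx = -7·4 + ½·-8·4² = -92 cm; v ends -39 cm/s.
4–5 s: v starts -39 cm/s; Δx = -39·1 + ½·-2·1² = -40 cm; v ends -41 cm/s.
5–7 s: v starts -41 cm/s; Δx = -41·2 + ½·11·2² = -60 cm; v ends -19 cm/s.
x(7) = 2 + Σ Δx = -190 cm.

-190 cm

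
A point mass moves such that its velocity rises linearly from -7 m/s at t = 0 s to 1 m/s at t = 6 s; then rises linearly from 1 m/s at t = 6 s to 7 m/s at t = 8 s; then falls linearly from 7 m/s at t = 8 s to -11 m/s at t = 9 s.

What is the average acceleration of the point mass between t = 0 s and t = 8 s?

1.75 m/s²

Average acceleration = Δv/Δt = (7 − -7)/(8 − 0) = 1.75 m/s².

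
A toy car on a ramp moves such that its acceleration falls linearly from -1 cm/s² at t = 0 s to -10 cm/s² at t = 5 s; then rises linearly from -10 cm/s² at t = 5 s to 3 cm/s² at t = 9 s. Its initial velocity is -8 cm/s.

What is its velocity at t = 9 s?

Δv equals the area under the a-t graph; then v = v₀ + Δv.
0–5 s: ½(-1 + -10)(5) = -27.5 cm/s
5–9 s: ½(-10 + 3)(4) = -14 cm/s
Δv = -41.5 cm/s, so v(9) = -8 + (-41.5) = -49.5 cm/s.

-49.5 cm/s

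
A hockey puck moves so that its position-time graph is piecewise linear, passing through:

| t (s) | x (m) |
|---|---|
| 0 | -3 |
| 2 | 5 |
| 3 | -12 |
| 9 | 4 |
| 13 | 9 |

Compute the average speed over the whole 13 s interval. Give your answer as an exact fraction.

Average speed = (total path length)/(elapsed time); on a piecewise-linear x-t graph the path length is Σ|Δx|.
0–2 s: |Δx| = |5 − -3| = 8 m
2–3 s: |Δx| = |-12 − 5| = 17 m
3–9 s: |Δx| = |4 − -12| = 16 m
9–13 s: |Δx| = |9 − 4| = 5 m
Total path = 46 m; average speed = 46/13 = 46/13 m/s.

46/13 m/s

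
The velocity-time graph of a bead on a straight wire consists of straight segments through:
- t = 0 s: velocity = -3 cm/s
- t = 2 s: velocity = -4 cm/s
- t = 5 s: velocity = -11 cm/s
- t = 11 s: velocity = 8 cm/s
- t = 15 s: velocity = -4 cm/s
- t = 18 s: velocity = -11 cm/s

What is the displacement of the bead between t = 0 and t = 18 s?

-53 cm

Displacement is the signed area under the v-t curve.
0–2 s: ½(-3 + -4)(2) = -7 cm
2–5 s: ½(-4 + -11)(3) = -22.5 cm
5–11 s: ½(-11 + 8)(6) = -9 cm
11–15 s: ½(8 + -4)(4) = 8 cm
15–18 s: ½(-4 + -11)(3) = -22.5 cm
Net displacement = -53 cm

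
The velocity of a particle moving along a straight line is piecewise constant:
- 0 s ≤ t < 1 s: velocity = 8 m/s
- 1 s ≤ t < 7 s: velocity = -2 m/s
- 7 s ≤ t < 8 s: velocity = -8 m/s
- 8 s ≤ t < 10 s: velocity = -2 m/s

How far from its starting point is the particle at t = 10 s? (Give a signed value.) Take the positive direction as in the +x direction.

Net displacement equals the area under the velocity-time graph (areas below the axis count negative).
0–1 s: 8 × 1 = 8 m
1–7 s: -2 × 6 = -12 m
7–8 s: -8 × 1 = -8 m
8–10 s: -2 × 2 = -4 m
Net displacement = -16 m

-16 m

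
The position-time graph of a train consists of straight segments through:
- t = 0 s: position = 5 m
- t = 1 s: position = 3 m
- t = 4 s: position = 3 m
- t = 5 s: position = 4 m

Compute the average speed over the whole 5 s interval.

0.6 m/s

Average speed = (total path length)/(elapsed time); on a piecewise-linear x-t graph the path length is Σ|Δx|.
0–1 s: |Δx| = |3 − 5| = 2 m
1–4 s: |Δx| = |3 − 3| = 0 m
4–5 s: |Δx| = |4 − 3| = 1 m
Total path = 3 m; average speed = 3/5 = 0.6 m/s.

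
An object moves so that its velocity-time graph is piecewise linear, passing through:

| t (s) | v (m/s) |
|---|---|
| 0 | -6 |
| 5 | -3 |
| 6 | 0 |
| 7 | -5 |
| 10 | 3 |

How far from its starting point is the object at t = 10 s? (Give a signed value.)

Displacement is the signed area under the v-t curve.
0–5 s: ½(-6 + -3)(5) = -22.5 m
5–6 s: ½(-3 + 0)(1) = -1.5 m
6–7 s: ½(0 + -5)(1) = -2.5 m
7–10 s: ½(-5 + 3)(3) = -3 m
Net displacement = -29.5 m

-29.5 m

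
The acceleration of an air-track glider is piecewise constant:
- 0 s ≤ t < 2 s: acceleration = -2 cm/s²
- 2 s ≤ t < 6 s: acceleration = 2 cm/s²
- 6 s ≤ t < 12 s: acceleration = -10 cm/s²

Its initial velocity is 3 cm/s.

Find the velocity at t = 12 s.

Δv equals the area under the a-t graph; then v = v₀ + Δv.
0–2 s: -2 × 2 = -4 cm/s
2–6 s: 2 × 4 = 8 cm/s
6–12 s: -10 × 6 = -60 cm/s
Δv = -56 cm/s, so v(12) = 3 + (-56) = -53 cm/s.

-53 cm/s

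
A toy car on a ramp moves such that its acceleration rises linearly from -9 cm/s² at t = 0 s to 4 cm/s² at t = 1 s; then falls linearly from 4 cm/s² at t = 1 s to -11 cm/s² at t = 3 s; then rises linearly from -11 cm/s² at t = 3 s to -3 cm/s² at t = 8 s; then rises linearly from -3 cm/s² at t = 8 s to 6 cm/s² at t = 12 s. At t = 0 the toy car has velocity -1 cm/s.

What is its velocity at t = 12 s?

Δv equals the area under the a-t graph; then v = v₀ + Δv.
0–1 s: ½(-9 + 4)(1) = -2.5 cm/s
1–3 s: ½(4 + -11)(2) = -7 cm/s
3–8 s: ½(-11 + -3)(5) = -35 cm/s
8–12 s: ½(-3 + 6)(4) = 6 cm/s
Δv = -38.5 cm/s, so v(12) = -1 + (-38.5) = -39.5 cm/s.

-39.5 cm/s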